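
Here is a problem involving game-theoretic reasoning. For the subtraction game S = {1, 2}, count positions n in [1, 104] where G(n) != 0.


Subtraction set S = {1, 2}, so G(n) = n mod 3.
G(n) = 0 when n is a multiple of 3.
Multiples of 3 in [1, 104]: 34
N-positions (nonzero Grundy) = 104 - 34 = 70

70


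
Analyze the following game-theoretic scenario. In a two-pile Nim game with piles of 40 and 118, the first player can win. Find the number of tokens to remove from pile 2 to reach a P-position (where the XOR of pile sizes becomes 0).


Piles: 40 and 118
Current XOR: 40 XOR 118 = 94 (non-zero, so this is an N-position).
To make the XOR zero, we need to find a move that balances the piles.
For pile 2 (size 118): target = 118 XOR 94 = 40
We reduce pile 2 from 118 to 40.
Tokens removed: 118 - 40 = 78
Verification: 40 XOR 40 = 0

78


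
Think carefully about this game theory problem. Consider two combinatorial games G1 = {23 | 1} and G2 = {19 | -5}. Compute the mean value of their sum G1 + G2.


G1 = {23 | 1}, G2 = {19 | -5}
Each is a switch {a | b} with numbers a > b; its mean value is (a + b)/2, and mean value is additive over game sums: m(G1 + G2) = m(G1) + m(G2).
Mean of G1 = (23 + (1))/2 = 24/2 = 12
Mean of G2 = (19 + (-5))/2 = 14/2 = 7
Mean of G1 + G2 = 12 + 7 = 19

19


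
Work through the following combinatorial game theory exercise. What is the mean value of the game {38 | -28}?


Game = {38 | -28}, a switch {a | b} with numbers a > b.
Its thermograph has left wall a - t and right wall b + t, which meet at t = (a - b)/2, where both equal (a + b)/2. So the mast (mean value) is at (a + b)/2.
Mean = (38 + (-28))/2 = 10/2 = 5

5


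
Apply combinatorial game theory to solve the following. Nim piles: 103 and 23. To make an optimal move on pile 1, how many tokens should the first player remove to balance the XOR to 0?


Piles: 103 and 23
Current XOR: 103 XOR 23 = 112 (non-zero, so this is an N-position).
To make the XOR zero, we need to find a move that balances the piles.
For pile 1 (size 103): target = 103 XOR 112 = 23
We reduce pile 1 from 103 to 23.
Tokens removed: 103 - 23 = 80
Verification: 23 XOR 23 = 0

80


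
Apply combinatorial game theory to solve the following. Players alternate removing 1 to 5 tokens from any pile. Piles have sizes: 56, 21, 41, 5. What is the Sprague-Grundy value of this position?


Subtraction set: {1, 2, 3, 4, 5}
For this subtraction set, G(n) = n mod 6 (period = max + 1 = 6).
Pile 1 (size 56): G(56) = 56 mod 6 = 2
Pile 2 (size 21): G(21) = 21 mod 6 = 3
Pile 3 (size 41): G(41) = 41 mod 6 = 5
Pile 4 (size 5): G(5) = 5 mod 6 = 5
Total Grundy value = XOR of all: 2 XOR 3 XOR 5 XOR 5 = 1

1


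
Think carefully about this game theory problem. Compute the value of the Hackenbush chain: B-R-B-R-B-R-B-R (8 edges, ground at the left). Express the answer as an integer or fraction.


Edges (from ground): B-R-B-R-B-R-B-R
By Berlekamp's sign-expansion rule, a Blue-Red Hackenbush stalk has the value of the surreal number whose sign sequence is the edge sequence with B -> + and R -> -.
Sign sequence: +-+-+-+-
Trace the sign expansion in the surreal number tree, starting from 0:
Edge 1: B (sign +) -> bounds (0, +inf), value = 1
Edge 2: R (sign -) -> bounds (0, 1), value = 1/2
Edge 3: B (sign +) -> bounds (1/2, 1), value = 3/4
Edge 4: R (sign -) -> bounds (1/2, 3/4), value = 5/8
Edge 5: B (sign +) -> bounds (5/8, 3/4), value = 11/16
Edge 6: R (sign -) -> bounds (5/8, 11/16), value = 21/32
Edge 7: B (sign +) -> bounds (21/32, 11/16), value = 43/64
Edge 8: R (sign -) -> bounds (21/32, 43/64), value = 85/128
Game value = 85/128

85/128


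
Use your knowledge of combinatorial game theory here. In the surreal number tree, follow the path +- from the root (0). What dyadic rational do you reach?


Sign expansion: +-
Rule: track bounds (lo, hi), initially (-inf, +inf). On '+', the current value becomes lo and we move to the simplest number in (value, hi): value + 1 if hi = +inf, otherwise the midpoint (value + hi)/2. On '-', the current value becomes hi and we move to value - 1 if lo = -inf, otherwise the midpoint (lo + value)/2.
Start at 0.
Step 1: sign = +, move right. Bounds: (0, +inf). Value = 1
Step 2: sign = -, move left. Bounds: (0, 1). Value = 1/2
The surreal number with sign expansion +- is 1/2.

1/2


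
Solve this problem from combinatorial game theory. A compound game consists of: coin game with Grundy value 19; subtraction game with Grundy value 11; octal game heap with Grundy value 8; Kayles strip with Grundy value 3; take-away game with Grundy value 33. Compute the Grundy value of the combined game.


By the Sprague-Grundy theorem, the Grundy value of a sum of games is the XOR of individual Grundy values.
coin game: Grundy value = 19. Running XOR: 0 XOR 19 = 19
subtraction game: Grundy value = 11. Running XOR: 19 XOR 11 = 24
octal game heap: Grundy value = 8. Running XOR: 24 XOR 8 = 16
Kayles strip: Grundy value = 3. Running XOR: 16 XOR 3 = 19
take-away game: Grundy value = 33. Running XOR: 19 XOR 33 = 50
The combined Grundy value is 50.

50


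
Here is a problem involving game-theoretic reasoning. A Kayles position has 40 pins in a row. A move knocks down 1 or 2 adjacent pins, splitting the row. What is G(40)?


Kayles: a move removes 1 or 2 adjacent pins from a contiguous row.
Removing pins from a row of k leaves two independent rows (a, b) with a + b = k - 1 (one pin) or a + b = k - 2 (two pins); an end removal gives a = 0.
By Sprague-Grundy, G(k) = mex{ G(a) XOR G(b) } over all these splits. G(0) = 0.
G(1): splits (0,0):0^0=0 -> mex({0}) = 1
G(2): splits (0,1):0^1=1 (0,0):0^0=0 -> mex({0, 1}) = 2
G(3): splits (0,2):0^2=2 (1,1):1^1=0 (0,1):0^1=1 -> mex({0, 1, 2}) = 3
G(4): splits (0,3):0^3=3 (1,2):1^2=3 (0,2):0^2=2 (1,1):1^1=0 -> mex({0, 2, 3}) = 1
G(5): splits (0,4):0^1=1 (1,3):1^3=2 (2,2):2^2=0 (0,3):0^3=3 (1,2):1^2=3 -> mex({0, 1, 2, 3}) = 4
G(6) = mex({0, 1, 2, 4}) = 3
G(7) = mex({0, 1, 3, 4, 5}) = 2
G(8) = mex({0, 2, 3, 5, 6}) = 1
G(9) = mex({0, 1, 2, 3, 6, 7}) = 4
G(10) = mex({0, 1, 3, 4, 5, 7}) = 2
G(11) = mex({0, 1, 2, 3, 4, 5}) = 6
G(12) = mex({0, 1, 2, 3, 5, 6, 7}) = 4
G(13) = mex({0, 2, 3, 4, 6, 7}) = 1
G(14) = mex({0, 1, 4, 5, 6, 7}) = 2
G(15) = mex({0, 1, 2, 3, 4, 5, 6}) = 7
G(16) = mex({0, 2, 3, 5, 6, 7}) = 1
G(17) = mex({0, 1, 2, 3, 5, 6, 7}) = 4
G(18) = mex({0, 1, 2, 4, 5, 6}) = 3
G(19) = mex({0, 1, 3, 4, 5, 7}) = 2
G(20) = mex({0, 2, 3, 4, 5, 6, 7}) = 1
G(21) = mex({0, 1, 2, 3, 5, 6, 7}) = 4
G(22) = mex({0, 1, 2, 3, 4, 5, 7}) = 6
G(23) = mex({0, 1, 2, 3, 4, 5, 6}) = 7
G(24) = mex({0, 1, 2, 3, 5, 6, 7}) = 4
G(25) = mex({0, 2, 3, 4, 6, 7}) = 1
G(26) = mex({0, 1, 3, 4, 5, 6, 7}) = 2
G(27) = mex({0, 1, 2, 3, 4, 5, 6, 7}) = 8
G(28) = mex({0, 1, 2, 3, 4, 6, 7, 8}) = 5
G(29) = mex({0, 1, 2, 3, 5, 6, 7, 8, 9}) = 4
G(30) = mex({0, 1, 2, 3, 4, 5, 6, 9, 10}) = 7
G(31) = mex({0, 1, 3, 4, 5, 7, 10, 11}) = 2
G(32) = mex({0, 2, 3, 4, 5, 6, 7, 9, 11}) = 1
G(33) = mex({0, 1, 2, 3, 4, 5, 6, 7, 9, 12}) = 8
G(34) = mex({0, 1, 2, 3, 4, 5, 7, 8, 11, 12}) = 6
G(35) = mex({0, 1, 2, 3, 4, 5, 6, 8, 9, 10, 11}) = 7
G(36) = mex({0, 1, 2, 3, 5, 6, 7, 9, 10}) = 4
G(37) = mex({0, 2, 3, 4, 6, 7, 9, 10, 11, 12}) = 1
G(38) = mex({0, 1, 3, 4, 5, 6, 7, 9, 10, 11, 12}) = 2
G(39) = mex({0, 1, 2, 4, 5, 6, 7, 9, 10, 12, 14}) = 3
G(40) = mex({0, 2, 3, 4, 6, 7, 11, 12, 14}) = 1
Therefore G(40) = 1.

1


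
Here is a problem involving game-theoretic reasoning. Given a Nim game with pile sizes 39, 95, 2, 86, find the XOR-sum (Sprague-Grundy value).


We need the XOR (exclusive or) of all pile sizes.
After XOR-ing pile 1 (size 39): 0 XOR 39 = 39
After XOR-ing pile 2 (size 95): 39 XOR 95 = 120
After XOR-ing pile 3 (size 2): 120 XOR 2 = 122
After XOR-ing pile 4 (size 86): 122 XOR 86 = 44
The Nim-value of this position is 44.

44


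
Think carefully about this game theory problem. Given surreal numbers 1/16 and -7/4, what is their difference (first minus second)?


x = 1/16, y = -7/4
Converting to common denominator: 16
x = 1/16, y = -28/16
x - y = 1/16 - -7/4 = 29/16

29/16


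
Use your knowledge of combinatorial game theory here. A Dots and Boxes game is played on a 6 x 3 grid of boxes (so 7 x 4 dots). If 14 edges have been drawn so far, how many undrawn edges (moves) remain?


Grid: 6 x 3 boxes, i.e. 7 rows and 4 columns of dots.
Horizontal edges: (rows + 1) * cols = 7 * 3 = 21
Vertical edges: rows * (cols + 1) = 6 * 4 = 24
Total edges: 21 + 24 = 45
Edges drawn: 14
Remaining: 45 - 14 = 31

31


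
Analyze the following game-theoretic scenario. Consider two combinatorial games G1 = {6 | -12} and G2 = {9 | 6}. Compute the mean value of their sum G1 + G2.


G1 = {6 | -12}, G2 = {9 | 6}
Each is a switch {a | b} with numbers a > b; its mean value is (a + b)/2, and mean value is additive over game sums: m(G1 + G2) = m(G1) + m(G2).
Mean of G1 = (6 + (-12))/2 = -6/2 = -3
Mean of G2 = (9 + (6))/2 = 15/2 = 15/2
Mean of G1 + G2 = -3 + 15/2 = 9/2

9/2


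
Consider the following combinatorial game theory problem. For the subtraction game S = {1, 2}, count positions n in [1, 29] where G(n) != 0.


Subtraction set S = {1, 2}, so G(n) = n mod 3.
G(n) = 0 when n is a multiple of 3.
Multiples of 3 in [1, 29]: 9
N-positions (nonzero Grundy) = 29 - 9 = 20

20


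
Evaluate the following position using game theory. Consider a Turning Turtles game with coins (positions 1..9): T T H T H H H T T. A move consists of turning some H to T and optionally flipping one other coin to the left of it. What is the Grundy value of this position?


Coins: T T H T H H H T T
Key fact: a single head at position k behaves exactly like a Nim heap of size k (turning it to T and optionally flipping a coin at j < k corresponds to moving the heap from k to j, or to 0), and heads combine as a disjunctive sum (two heads at the same place would cancel, matching j XOR j = 0). So the Nim-value is the XOR of the 1-indexed positions of the heads.
Face-up positions (1-indexed): [3, 5, 6, 7]
XOR 0 with 3: 0 XOR 3 = 3
XOR 3 with 5: 3 XOR 5 = 6
XOR 6 with 6: 6 XOR 6 = 0
XOR 0 with 7: 0 XOR 7 = 7
Nim-value = 7

7


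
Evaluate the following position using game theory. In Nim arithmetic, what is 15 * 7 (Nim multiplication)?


Nim multiplication is bilinear over XOR: (u XOR v) * w = (u*w) XOR (v*w).
So we split each operand into its bit components and XOR the pairwise Nim products.
15 = 1 + 2 + 4 + 8 (as XOR of powers of 2).
7 = 1 + 2 + 4 (as XOR of powers of 2).
Using the standard Nim-product table on single bits:
  2*2 = 3,   2*4 = 8,   2*8 = 12,
  4*4 = 6,   4*8 = 11,  8*8 = 13,
and  1*x = x (identity), k*l = l*k (commutative).
Pairwise Nim products:
  1 * 1 = 1
  1 * 2 = 2
  1 * 4 = 4
  2 * 1 = 2
  2 * 2 = 3
  2 * 4 = 8
  4 * 1 = 4
  4 * 2 = 8
  4 * 4 = 6
  8 * 1 = 8
  8 * 2 = 12
  8 * 4 = 11
XOR them: 1 XOR 2 XOR 4 XOR 2 XOR 3 XOR 8 XOR 4 XOR 8 XOR 6 XOR 8 XOR 12 XOR 11 = 11.
Result: 15 * 7 = 11 (in Nim).

11


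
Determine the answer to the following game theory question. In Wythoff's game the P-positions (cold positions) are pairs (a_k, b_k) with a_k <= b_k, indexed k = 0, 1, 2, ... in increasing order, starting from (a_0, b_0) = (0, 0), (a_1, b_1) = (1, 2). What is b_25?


By Wythoff's theorem, a_k = floor(k * phi) and b_k = floor(k * phi^2) = a_k + k, where phi = (1 + sqrt(5))/2 is the golden ratio.
phi = (1 + sqrt(5))/2 = 1.618034
phi^2 = phi + 1 = 2.618034
k = 25
k * phi^2 = 25 * 2.618034 = 65.450850
b_25 = floor(k * phi^2) = 65 (check: a_25 + k = 40 + 25 = 65)

65


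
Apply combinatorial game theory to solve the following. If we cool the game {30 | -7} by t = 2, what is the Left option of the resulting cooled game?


Original game: {30 | -7} (a switch {a | b} with a > b).
Cooling by t (for t below the temperature (a - b)/2 = 37/2) taxes each move by t: {a | b} cooled by t is {a - t | b + t}.
Cooling amount: t = 2
Cooled Left option: 30 - 2 = 28
Cooled Right option: -7 + 2 = -5
Cooled game: {28 | -5}
Left option = 28

28


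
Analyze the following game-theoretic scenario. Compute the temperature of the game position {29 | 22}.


The game is {29 | 22}, a switch {a | b} with numbers a > b.
Cooling {a | b} by t gives {a - t | b + t}, which stops being hot when a - t = b + t, i.e. at t = (a - b)/2. So the temperature of a switch is (a - b)/2.
Temperature = (Left option - Right option) / 2
= (29 - (22)) / 2
= 7 / 2
= 7/2

7/2


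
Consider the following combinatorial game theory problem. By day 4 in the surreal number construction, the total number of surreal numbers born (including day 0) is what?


Day 0: {|} = 0 is born. Count = 1.
Day n: the number of surreal numbers born by day n is 2^(n+1) - 1.
By day 0: 2^1 - 1 = 1
By day 1: 2^2 - 1 = 3
By day 2: 2^3 - 1 = 7
By day 3: 2^4 - 1 = 15
By day 4: 2^5 - 1 = 31
By day 4: 31 surreal numbers.

31


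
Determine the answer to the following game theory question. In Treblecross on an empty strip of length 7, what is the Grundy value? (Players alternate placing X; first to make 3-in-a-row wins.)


Treblecross: place X on empty cells; 3-in-a-row wins.
Playing within two cells of an existing X lets the opponent win at once, so sensible play treats the cells i-2..i+2 around each X as dead. The player left with no safe cell loses, so this is a normal-play take-away game on strips of safe cells.
Placing X at cell i (0-indexed) of a strip of k safe cells leaves independent strips of sizes max(0, i-2) and max(0, k-i-3). Hence G(k) = mex{ G(max(0,i-2)) XOR G(max(0,k-i-3)) : 0 <= i < k }, with G(0) = 0.
G(1): splits (0,0):0^0=0 -> mex({0}) = 1
G(2): splits (0,0):0^0=0 -> mex({0}) = 1
G(3): splits (0,0):0^0=0 -> mex({0}) = 1
G(4): splits (0,1):0^1=1 (0,0):0^0=0 -> mex({0, 1}) = 2
G(5): splits (0,2):0^1=1 (0,1):0^1=1 (0,0):0^0=0 -> mex({0, 1}) = 2
G(6) = mex({1}) = 0
G(7) = mex({0, 1, 2}) = 3
Therefore G(7) = 3.

3


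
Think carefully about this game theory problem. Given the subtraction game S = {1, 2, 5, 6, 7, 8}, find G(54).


The subtraction set is S = {1, 2, 5, 6, 7, 8}.
G(k) = mex{ G(k - s) : s in S, s <= k }. We compute iteratively: G(0) = 0.
G(1) = mex({0}) = 1
G(2) = mex({0, 1}) = 2
G(3) = mex({1, 2}) = 0
G(4) = mex({0, 2}) = 1
G(5) = mex({0, 1}) = 2
G(6) = mex({0, 1, 2}) = 3
G(7) = mex({0, 1, 2, 3}) = 4
G(8) = mex({0, 1, 2, 3, 4}) = 5
G(9) = mex({0, 1, 2, 4, 5}) = 3
G(10) = mex({0, 1, 2, 3, 5}) = 4
G(11) = mex({0, 1, 2, 3, 4}) = 5
G(12) = mex({1, 2, 3, 4, 5}) = 0
G(13) = mex({0, 2, 3, 4, 5}) = 1
G(14) = mex({0, 1, 3, 4, 5}) = 2
G(15) = mex({1, 2, 3, 4, 5}) = 0
G(16) = mex({0, 2, 3, 4, 5}) = 1
G(17) = mex({0, 1, 3, 4, 5}) = 2
G(18) = mex({0, 1, 2, 4, 5}) = 3
G(19) = mex({0, 1, 2, 3, 5}) = 4
Observe that G(12)..G(19) = 0, 1, 2, 0, 1, 2, 3, 4 repeats G(0)..G(7) = 0, 1, 2, 0, 1, 2, 3, 4.
For k >= max(S) = 8, G(k) is determined by the previous 8 values G(k-8)..G(k-1); a window of 8 consecutive values has recurred shifted by 12, so by induction G(k + 12) = G(k) for all k >= 0: the sequence is periodic from the start with period 12.
One period: G(0..11) = 0, 1, 2, 0, 1, 2, 3, 4, 5, 3, 4, 5.
54 mod 12 = 6, so G(54) = G(6) = 3.

3


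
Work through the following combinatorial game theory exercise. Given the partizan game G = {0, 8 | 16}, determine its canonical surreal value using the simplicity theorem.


Left options: {0, 8}, max = 8
Right options: {16}, min = 16
All options are numbers and max(Left) < min(Right), so by the simplicity theorem the value is the simplest (earliest-born) number strictly between 8 and 16.
Integers 9 through 15 all lie strictly between 8 and 16.
Among integers, the simplest (lowest birthday = smallest |n|; 0 is born on day 0, +-n on day n) is 9.
No non-integer in the interval can be simpler: if x is a non-integer in the interval, then floor(x) or ceil(x) also lies in the interval (the interval contains an integer), and both are proper prefixes of x's sign expansion, i.e. born earlier. So the game value is 9.
Game value = 9

9


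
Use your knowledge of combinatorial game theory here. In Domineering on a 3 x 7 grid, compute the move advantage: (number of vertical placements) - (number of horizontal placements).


Board is 3 x 7 (rows x cols).
Left (vertical) placements: (rows-1) * cols = 2 * 7 = 14
Right (horizontal) placements: rows * (cols-1) = 3 * 6 = 18
Advantage = Left - Right = 14 - 18 = -4

-4


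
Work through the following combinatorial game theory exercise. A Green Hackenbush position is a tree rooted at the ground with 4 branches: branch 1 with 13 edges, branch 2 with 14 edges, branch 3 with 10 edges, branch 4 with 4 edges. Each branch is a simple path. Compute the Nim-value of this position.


The tree has 4 branches from the ground vertex.
In Green Hackenbush, the Nim-value of a simple path of length k is k.
Branch 1: length 13, Nim-value = 13
Branch 2: length 14, Nim-value = 14
Branch 3: length 10, Nim-value = 10
Branch 4: length 4, Nim-value = 4
Total Nim-value = XOR of all branch values:
0 XOR 13 = 13
13 XOR 14 = 3
3 XOR 10 = 9
9 XOR 4 = 13
Nim-value of the tree = 13

13


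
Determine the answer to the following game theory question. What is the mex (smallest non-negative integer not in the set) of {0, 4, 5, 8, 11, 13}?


Set = {0, 4, 5, 8, 11, 13}
0 is in the set.
1 is NOT in the set. This is the mex.
mex = 1

1


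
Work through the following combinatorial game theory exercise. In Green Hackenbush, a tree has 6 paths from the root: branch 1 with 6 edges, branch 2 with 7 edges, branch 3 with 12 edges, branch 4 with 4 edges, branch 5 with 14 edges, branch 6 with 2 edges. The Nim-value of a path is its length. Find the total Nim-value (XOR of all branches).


The tree has 6 branches from the ground vertex.
In Green Hackenbush, the Nim-value of a simple path of length k is k.
Branch 1: length 6, Nim-value = 6
Branch 2: length 7, Nim-value = 7
Branch 3: length 12, Nim-value = 12
Branch 4: length 4, Nim-value = 4
Branch 5: length 14, Nim-value = 14
Branch 6: length 2, Nim-value = 2
Total Nim-value = XOR of all branch values:
0 XOR 6 = 6
6 XOR 7 = 1
1 XOR 12 = 13
13 XOR 4 = 9
9 XOR 14 = 7
7 XOR 2 = 5
Nim-value of the tree = 5

5


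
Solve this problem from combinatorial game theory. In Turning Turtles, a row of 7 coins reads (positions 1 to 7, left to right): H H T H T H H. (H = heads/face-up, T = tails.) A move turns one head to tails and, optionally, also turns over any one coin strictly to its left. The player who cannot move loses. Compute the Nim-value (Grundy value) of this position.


Coins: H H T H T H H
Key fact: a single head at position k behaves exactly like a Nim heap of size k (turning it to T and optionally flipping a coin at j < k corresponds to moving the heap from k to j, or to 0), and heads combine as a disjunctive sum (two heads at the same place would cancel, matching j XOR j = 0). So the Nim-value is the XOR of the 1-indexed positions of the heads.
Face-up positions (1-indexed): [1, 2, 4, 6, 7]
XOR 0 with 1: 0 XOR 1 = 1
XOR 1 with 2: 1 XOR 2 = 3
XOR 3 with 4: 3 XOR 4 = 7
XOR 7 with 6: 7 XOR 6 = 1
XOR 1 with 7: 1 XOR 7 = 6
Nim-value = 6

6


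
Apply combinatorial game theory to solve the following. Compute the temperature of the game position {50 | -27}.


The game is {50 | -27}, a switch {a | b} with numbers a > b.
Cooling {a | b} by t gives {a - t | b + t}, which stops being hot when a - t = b + t, i.e. at t = (a - b)/2. So the temperature of a switch is (a - b)/2.
Temperature = (Left option - Right option) / 2
= (50 - (-27)) / 2
= 77 / 2
= 77/2

77/2


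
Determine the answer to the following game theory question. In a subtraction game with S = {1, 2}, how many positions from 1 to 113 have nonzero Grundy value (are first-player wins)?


Subtraction set S = {1, 2}, so G(n) = n mod 3.
G(n) = 0 when n is a multiple of 3.
Multiples of 3 in [1, 113]: 37
N-positions (nonzero Grundy) = 113 - 37 = 76

76


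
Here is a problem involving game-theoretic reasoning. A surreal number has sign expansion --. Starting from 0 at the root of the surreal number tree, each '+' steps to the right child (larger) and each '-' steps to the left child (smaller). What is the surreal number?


Sign expansion: --
Rule: track bounds (lo, hi), initially (-inf, +inf). On '+', the current value becomes lo and we move to the simplest number in (value, hi): value + 1 if hi = +inf, otherwise the midpoint (value + hi)/2. On '-', the current value becomes hi and we move to value - 1 if lo = -inf, otherwise the midpoint (lo + value)/2.
Start at 0.
Step 1: sign = -, move left. Bounds: (-inf, 0). Value = -1
Step 2: sign = -, move left. Bounds: (-inf, -1). Value = -2
The surreal number with sign expansion -- is -2.

-2


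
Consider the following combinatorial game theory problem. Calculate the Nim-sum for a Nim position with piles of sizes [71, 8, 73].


We need the XOR (exclusive or) of all pile sizes.
After XOR-ing pile 1 (size 71): 0 XOR 71 = 71
After XOR-ing pile 2 (size 8): 71 XOR 8 = 79
After XOR-ing pile 3 (size 73): 79 XOR 73 = 6
The Nim-value of this position is 6.

6


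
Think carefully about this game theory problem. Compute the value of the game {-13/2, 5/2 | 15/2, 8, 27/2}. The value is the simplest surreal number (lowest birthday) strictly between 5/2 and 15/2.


Left options: {-13/2, 5/2}, max = 5/2
Right options: {15/2, 8, 27/2}, min = 15/2
All options are numbers and max(Left) < min(Right), so by the simplicity theorem the value is the simplest (earliest-born) number strictly between 5/2 and 15/2.
Integers 3 through 7 all lie strictly between 5/2 and 15/2.
Among integers, the simplest (lowest birthday = smallest |n|; 0 is born on day 0, +-n on day n) is 3.
No non-integer in the interval can be simpler: if x is a non-integer in the interval, then floor(x) or ceil(x) also lies in the interval (the interval contains an integer), and both are proper prefixes of x's sign expansion, i.e. born earlier. So the game value is 3.
Game value = 3

3


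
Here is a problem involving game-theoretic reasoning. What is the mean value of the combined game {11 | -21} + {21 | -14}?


G1 = {11 | -21}, G2 = {21 | -14}
Each is a switch {a | b} with numbers a > b; its mean value is (a + b)/2, and mean value is additive over game sums: m(G1 + G2) = m(G1) + m(G2).
Mean of G1 = (11 + (-21))/2 = -10/2 = -5
Mean of G2 = (21 + (-14))/2 = 7/2 = 7/2
Mean of G1 + G2 = -5 + 7/2 = -3/2

-3/2


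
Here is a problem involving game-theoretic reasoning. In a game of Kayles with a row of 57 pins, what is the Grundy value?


Kayles: a move removes 1 or 2 adjacent pins from a contiguous row.
Removing pins from a row of k leaves two independent rows (a, b) with a + b = k - 1 (one pin) or a + b = k - 2 (two pins); an end removal gives a = 0.
By Sprague-Grundy, G(k) = mex{ G(a) XOR G(b) } over all these splits. G(0) = 0.
G(1): splits (0,0):0^0=0 -> mex({0}) = 1
G(2): splits (0,1):0^1=1 (0,0):0^0=0 -> mex({0, 1}) = 2
G(3): splits (0,2):0^2=2 (1,1):1^1=0 (0,1):0^1=1 -> mex({0, 1, 2}) = 3
G(4): splits (0,3):0^3=3 (1,2):1^2=3 (0,2):0^2=2 (1,1):1^1=0 -> mex({0, 2, 3}) = 1
G(5): splits (0,4):0^1=1 (1,3):1^3=2 (2,2):2^2=0 (0,3):0^3=3 (1,2):1^2=3 -> mex({0, 1, 2, 3}) = 4
G(6) = mex({0, 1, 2, 4}) = 3
G(7) = mex({0, 1, 3, 4, 5}) = 2
G(8) = mex({0, 2, 3, 5, 6}) = 1
G(9) = mex({0, 1, 2, 3, 6, 7}) = 4
G(10) = mex({0, 1, 3, 4, 5, 7}) = 2
G(11) = mex({0, 1, 2, 3, 4, 5}) = 6
G(12) = mex({0, 1, 2, 3, 5, 6, 7}) = 4
G(13) = mex({0, 2, 3, 4, 6, 7}) = 1
G(14) = mex({0, 1, 4, 5, 6, 7}) = 2
G(15) = mex({0, 1, 2, 3, 4, 5, 6}) = 7
G(16) = mex({0, 2, 3, 5, 6, 7}) = 1
G(17) = mex({0, 1, 2, 3, 5, 6, 7}) = 4
G(18) = mex({0, 1, 2, 4, 5, 6}) = 3
G(19) = mex({0, 1, 3, 4, 5, 7}) = 2
G(20) = mex({0, 2, 3, 4, 5, 6, 7}) = 1
G(21) = mex({0, 1, 2, 3, 5, 6, 7}) = 4
G(22) = mex({0, 1, 2, 3, 4, 5, 7}) = 6
G(23) = mex({0, 1, 2, 3, 4, 5, 6}) = 7
G(24) = mex({0, 1, 2, 3, 5, 6, 7}) = 4
G(25) = mex({0, 2, 3, 4, 6, 7}) = 1
G(26) = mex({0, 1, 3, 4, 5, 6, 7}) = 2
G(27) = mex({0, 1, 2, 3, 4, 5, 6, 7}) = 8
G(28) = mex({0, 1, 2, 3, 4, 6, 7, 8}) = 5
G(29) = mex({0, 1, 2, 3, 5, 6, 7, 8, 9}) = 4
G(30) = mex({0, 1, 2, 3, 4, 5, 6, 9, 10}) = 7
G(31) = mex({0, 1, 3, 4, 5, 7, 10, 11}) = 2
G(32) = mex({0, 2, 3, 4, 5, 6, 7, 9, 11}) = 1
G(33) = mex({0, 1, 2, 3, 4, 5, 6, 7, 9, 12}) = 8
G(34) = mex({0, 1, 2, 3, 4, 5, 7, 8, 11, 12}) = 6
G(35) = mex({0, 1, 2, 3, 4, 5, 6, 8, 9, 10, 11}) = 7
G(36) = mex({0, 1, 2, 3, 5, 6, 7, 9, 10}) = 4
G(37) = mex({0, 2, 3, 4, 6, 7, 9, 10, 11, 12}) = 1
G(38) = mex({0, 1, 3, 4, 5, 6, 7, 9, 10, 11, 12}) = 2
G(39) = mex({0, 1, 2, 4, 5, 6, 7, 9, 10, 12, 14}) = 3
G(40) = mex({0, 2, 3, 4, 6, 7, 11, 12, 14}) = 1
G(41) = mex({0, 1, 2, 3, 5, 6, 7, 9, 10, 11, 12}) = 4
G(42) = mex({0, 1, 2, 3, 4, 5, 6, 9, 10}) = 7
G(43) = mex({0, 1, 3, 4, 5, 7, 9, 10, 12, 15}) = 2
G(44) = mex({0, 2, 3, 4, 5, 6, 7, 9, 10, 12, 15}) = 1
G(45) = mex({0, 1, 2, 3, 4, 5, 6, 7, 9, 10, 12, 14}) = 8
G(46) = mex({0, 1, 3, 4, 5, 7, 8, 11, 12, 14}) = 2
G(47) = mex({0, 1, 2, 3, 4, 5, 6, 8, 9, 10, 11, 12}) = 7
G(48) = mex({0, 1, 2, 3, 5, 6, 7, 9, 10}) = 4
G(49) = mex({0, 2, 3, 4, 6, 7, 9, 10, 11, 12, 15}) = 1
G(50) = mex({0, 1, 4, 5, 6, 7, 9, 11, 12, 14, 15}) = 2
G(51) = mex({0, 1, 2, 3, 4, 5, 6, 7, 9, 12, 14, 15}) = 8
G(52) = mex({0, 2, 3, 4, 5, 6, 7, 8, 11, 12, 15}) = 1
G(53) = mex({0, 1, 2, 3, 5, 6, 7, 8, 9, 10, 11, 12}) = 4
G(54) = mex({0, 1, 2, 3, 4, 5, 6, 9, 10}) = 7
G(55) = mex({0, 1, 3, 4, 5, 7, 9, 10, 11, 12}) = 2
G(56) = mex({0, 2, 3, 4, 5, 6, 7, 9, 10, 11, 12, 13, 14}) = 1
G(57) = mex({0, 1, 2, 3, 5, 6, 7, 9, 10, 12, 13, 14, 15}) = 4
Therefore G(57) = 4.

4


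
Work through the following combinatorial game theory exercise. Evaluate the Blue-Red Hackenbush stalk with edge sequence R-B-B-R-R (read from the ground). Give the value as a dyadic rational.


Edges (from ground): R-B-B-R-R
By Berlekamp's sign-expansion rule, a Blue-Red Hackenbush stalk has the value of the surreal number whose sign sequence is the edge sequence with B -> + and R -> -.
Sign sequence: -++--
Trace the sign expansion in the surreal number tree, starting from 0:
Edge 1: R (sign -) -> bounds (-inf, 0), value = -1
Edge 2: B (sign +) -> bounds (-1, 0), value = -1/2
Edge 3: B (sign +) -> bounds (-1/2, 0), value = -1/4
Edge 4: R (sign -) -> bounds (-1/2, -1/4), value = -3/8
Edge 5: R (sign -) -> bounds (-1/2, -3/8), value = -7/16
Game value = -7/16

-7/16


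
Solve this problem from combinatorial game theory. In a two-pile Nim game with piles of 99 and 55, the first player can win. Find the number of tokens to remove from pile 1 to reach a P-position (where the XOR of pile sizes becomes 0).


Piles: 99 and 55
Current XOR: 99 XOR 55 = 84 (non-zero, so this is an N-position).
To make the XOR zero, we need to find a move that balances the piles.
For pile 1 (size 99): target = 99 XOR 84 = 55
We reduce pile 1 from 99 to 55.
Tokens removed: 99 - 55 = 44
Verification: 55 XOR 55 = 0

44


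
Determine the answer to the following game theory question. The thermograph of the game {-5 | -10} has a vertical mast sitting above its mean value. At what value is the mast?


Game = {-5 | -10}, a switch {a | b} with numbers a > b.
Its thermograph has left wall a - t and right wall b + t, which meet at t = (a - b)/2, where both equal (a + b)/2. So the mast (mean value) is at (a + b)/2.
Mean = (-5 + (-10))/2 = -15/2 = -15/2

-15/2


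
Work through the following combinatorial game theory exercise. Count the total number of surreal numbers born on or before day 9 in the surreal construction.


Day 0: {|} = 0 is born. Count = 1.
Day n: the number of surreal numbers born by day n is 2^(n+1) - 1.
By day 0: 2^1 - 1 = 1
By day 1: 2^2 - 1 = 3
By day 2: 2^3 - 1 = 7
By day 3: 2^4 - 1 = 15
By day 4: 2^5 - 1 = 31
By day 5: 2^6 - 1 = 63
By day 6: 2^7 - 1 = 127
By day 7: 2^8 - 1 = 255
By day 8: 2^9 - 1 = 511
By day 9: 2^10 - 1 = 1023
By day 9: 1023 surreal numbers.

1023


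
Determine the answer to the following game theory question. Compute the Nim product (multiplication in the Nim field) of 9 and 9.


Nim multiplication is bilinear over XOR: (u XOR v) * w = (u*w) XOR (v*w).
So we split each operand into its bit components and XOR the pairwise Nim products.
9 = 1 + 8 (as XOR of powers of 2).
9 = 1 + 8 (as XOR of powers of 2).
Using the standard Nim-product table on single bits:
  2*2 = 3,   2*4 = 8,   2*8 = 12,
  4*4 = 6,   4*8 = 11,  8*8 = 13,
and  1*x = x (identity), k*l = l*k (commutative).
Pairwise Nim products:
  1 * 1 = 1
  1 * 8 = 8
  8 * 1 = 8
  8 * 8 = 13
XOR them: 1 XOR 8 XOR 8 XOR 13 = 12.
Result: 9 * 9 = 12 (in Nim).

12


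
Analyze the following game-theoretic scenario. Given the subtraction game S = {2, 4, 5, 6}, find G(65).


The subtraction set is S = {2, 4, 5, 6}.
G(k) = mex{ G(k - s) : s in S, s <= k }. We compute iteratively: G(0) = 0.
G(1) = mex({}) = 0
G(2) = mex({0}) = 1
G(3) = mex({0}) = 1
G(4) = mex({0, 1}) = 2
G(5) = mex({0, 1}) = 2
G(6) = mex({0, 1, 2}) = 3
G(7) = mex({0, 1, 2}) = 3
G(8) = mex({1, 2, 3}) = 0
G(9) = mex({1, 2, 3}) = 0
G(10) = mex({0, 2, 3}) = 1
G(11) = mex({0, 2, 3}) = 1
G(12) = mex({0, 1, 3}) = 2
G(13) = mex({0, 1, 3}) = 2
Observe that G(8)..G(13) = 0, 0, 1, 1, 2, 2 repeats G(0)..G(5) = 0, 0, 1, 1, 2, 2.
For k >= max(S) = 6, G(k) is determined by the previous 6 values G(k-6)..G(k-1); a window of 6 consecutive values has recurred shifted by 8, so by induction G(k + 8) = G(k) for all k >= 0: the sequence is periodic from the start with period 8.
One period: G(0..7) = 0, 0, 1, 1, 2, 2, 3, 3.
65 mod 8 = 1, so G(65) = G(1) = 0.

0


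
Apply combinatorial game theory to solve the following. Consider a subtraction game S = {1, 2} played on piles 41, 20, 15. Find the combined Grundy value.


Subtraction set: {1, 2}
For this subtraction set, G(n) = n mod 3 (period = max + 1 = 3).
Pile 1 (size 41): G(41) = 41 mod 3 = 2
Pile 2 (size 20): G(20) = 20 mod 3 = 2
Pile 3 (size 15): G(15) = 15 mod 3 = 0
Total Grundy value = XOR of all: 2 XOR 2 XOR 0 = 0

0


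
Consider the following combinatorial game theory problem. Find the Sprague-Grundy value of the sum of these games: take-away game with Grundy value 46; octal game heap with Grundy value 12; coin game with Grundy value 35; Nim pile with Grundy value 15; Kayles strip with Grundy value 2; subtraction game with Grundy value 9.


By the Sprague-Grundy theorem, the Grundy value of a sum of games is the XOR of individual Grundy values.
take-away game: Grundy value = 46. Running XOR: 0 XOR 46 = 46
octal game heap: Grundy value = 12. Running XOR: 46 XOR 12 = 34
coin game: Grundy value = 35. Running XOR: 34 XOR 35 = 1
Nim pile: Grundy value = 15. Running XOR: 1 XOR 15 = 14
Kayles strip: Grundy value = 2. Running XOR: 14 XOR 2 = 12
subtraction game: Grundy value = 9. Running XOR: 12 XOR 9 = 5
The combined Grundy value is 5.

5


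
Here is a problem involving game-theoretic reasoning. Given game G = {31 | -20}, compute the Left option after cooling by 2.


Original game: {31 | -20} (a switch {a | b} with a > b).
Cooling by t (for t below the temperature (a - b)/2 = 51/2) taxes each move by t: {a | b} cooled by t is {a - t | b + t}.
Cooling amount: t = 2
Cooled Left option: 31 - 2 = 29
Cooled Right option: -20 + 2 = -18
Cooled game: {29 | -18}
Left option = 29

29


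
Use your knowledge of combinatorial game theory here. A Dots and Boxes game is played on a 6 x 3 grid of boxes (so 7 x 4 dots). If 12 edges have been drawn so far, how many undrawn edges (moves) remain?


Grid: 6 x 3 boxes, i.e. 7 rows and 4 columns of dots.
Horizontal edges: (rows + 1) * cols = 7 * 3 = 21
Vertical edges: rows * (cols + 1) = 6 * 4 = 24
Total edges: 21 + 24 = 45
Edges drawn: 12
Remaining: 45 - 12 = 33

33


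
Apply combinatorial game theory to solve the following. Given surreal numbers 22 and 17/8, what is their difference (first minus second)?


x = 22, y = 17/8
Converting to common denominator: 8
x = 176/8, y = 17/8
x - y = 22 - 17/8 = 159/8

159/8


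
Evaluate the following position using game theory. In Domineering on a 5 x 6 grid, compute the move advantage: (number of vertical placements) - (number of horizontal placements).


Board is 5 x 6 (rows x cols).
Left (vertical) placements: (rows-1) * cols = 4 * 6 = 24
Right (horizontal) placements: rows * (cols-1) = 5 * 5 = 25
Advantage = Left - Right = 24 - 25 = -1

-1


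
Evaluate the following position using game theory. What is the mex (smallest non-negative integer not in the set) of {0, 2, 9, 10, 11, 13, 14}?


Set = {0, 2, 9, 10, 11, 13, 14}
0 is in the set.
1 is NOT in the set. This is the mex.
mex = 1

1


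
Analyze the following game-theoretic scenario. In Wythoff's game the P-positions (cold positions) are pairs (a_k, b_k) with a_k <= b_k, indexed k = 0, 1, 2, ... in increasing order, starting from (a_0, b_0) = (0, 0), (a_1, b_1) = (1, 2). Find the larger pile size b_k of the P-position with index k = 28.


By Wythoff's theorem, a_k = floor(k * phi) and b_k = floor(k * phi^2) = a_k + k, where phi = (1 + sqrt(5))/2 is the golden ratio.
phi = (1 + sqrt(5))/2 = 1.618034
phi^2 = phi + 1 = 2.618034
k = 28
k * phi^2 = 28 * 2.618034 = 73.304952
b_28 = floor(k * phi^2) = 73 (check: a_28 + k = 45 + 28 = 73)

73


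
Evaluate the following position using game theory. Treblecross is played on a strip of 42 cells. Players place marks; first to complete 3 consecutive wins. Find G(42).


Treblecross: place X on empty cells; 3-in-a-row wins.
Playing within two cells of an existing X lets the opponent win at once, so sensible play treats the cells i-2..i+2 around each X as dead. The player left with no safe cell loses, so this is a normal-play take-away game on strips of safe cells.
Placing X at cell i (0-indexed) of a strip of k safe cells leaves independent strips of sizes max(0, i-2) and max(0, k-i-3). Hence G(k) = mex{ G(max(0,i-2)) XOR G(max(0,k-i-3)) : 0 <= i < k }, with G(0) = 0.
G(1): splits (0,0):0^0=0 -> mex({0}) = 1
G(2): splits (0,0):0^0=0 -> mex({0}) = 1
G(3): splits (0,0):0^0=0 -> mex({0}) = 1
G(4): splits (0,1):0^1=1 (0,0):0^0=0 -> mex({0, 1}) = 2
G(5): splits (0,2):0^1=1 (0,1):0^1=1 (0,0):0^0=0 -> mex({0, 1}) = 2
G(6) = mex({1}) = 0
G(7) = mex({0, 1, 2}) = 3
G(8) = mex({0, 1, 2}) = 3
G(9) = mex({0, 2}) = 1
G(10) = mex({0, 2, 3}) = 1
G(11) = mex({0, 3}) = 1
G(12) = mex({1, 3}) = 0
G(13) = mex({0, 1, 2, 3}) = 4
G(14) = mex({0, 1, 2}) = 3
G(15) = mex({0, 1, 2}) = 3
G(16) = mex({0, 1, 2, 4}) = 3
G(17) = mex({0, 1, 3, 4}) = 2
G(18) = mex({0, 1, 3, 4}) = 2
G(19) = mex({0, 1, 3, 5}) = 2
G(20) = mex({0, 1, 2, 3, 5}) = 4
G(21) = mex({0, 1, 2, 3, 5}) = 4
G(22) = mex({1, 2, 6}) = 0
G(23) = mex({0, 1, 2, 3, 4, 6}) = 5
G(24) = mex({0, 1, 2, 3, 4}) = 5
G(25) = mex({0, 1, 3, 4, 7}) = 2
G(26) = mex({0, 1, 3, 4, 5, 7}) = 2
G(27) = mex({0, 1, 3, 5}) = 2
G(28) = mex({0, 1, 2, 5}) = 3
G(29) = mex({0, 1, 2, 4, 5, 6}) = 3
G(30) = mex({1, 2, 4, 6}) = 0
G(31) = mex({0, 1, 2, 3, 4, 6}) = 5
G(32) = mex({1, 2, 3, 4, 7}) = 0
G(33) = mex({0, 3, 7}) = 1
G(34) = mex({0, 2, 3, 5, 7}) = 1
G(35) = mex({0, 2, 3, 5, 6}) = 1
G(36) = mex({0, 1, 2, 5, 6}) = 3
G(37) = mex({0, 1, 2, 4, 5, 6}) = 3
G(38) = mex({0, 1, 2, 4}) = 3
G(39) = mex({0, 1, 2, 3, 4, 7}) = 5
G(40) = mex({0, 1, 2, 3, 4, 5, 7}) = 6
G(41) = mex({0, 1, 2, 3, 5, 7}) = 4
G(42) = mex({0, 1, 2, 3, 5, 6, 7}) = 4
Therefore G(42) = 4.

4


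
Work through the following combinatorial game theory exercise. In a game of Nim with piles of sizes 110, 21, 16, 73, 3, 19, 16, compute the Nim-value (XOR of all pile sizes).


We need the XOR (exclusive or) of all pile sizes.
After XOR-ing pile 1 (size 110): 0 XOR 110 = 110
After XOR-ing pile 2 (size 21): 110 XOR 21 = 123
After XOR-ing pile 3 (size 16): 123 XOR 16 = 107
After XOR-ing pile 4 (size 73): 107 XOR 73 = 34
After XOR-ing pile 5 (size 3): 34 XOR 3 = 33
After XOR-ing pile 6 (size 19): 33 XOR 19 = 50
After XOR-ing pile 7 (size 16): 50 XOR 16 = 34
The Nim-value of this position is 34.

34


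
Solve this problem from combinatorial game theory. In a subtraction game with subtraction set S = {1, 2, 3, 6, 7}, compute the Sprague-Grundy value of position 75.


The subtraction set is S = {1, 2, 3, 6, 7}.
G(k) = mex{ G(k - s) : s in S, s <= k }. We compute iteratively: G(0) = 0.
G(1) = mex({0}) = 1
G(2) = mex({0, 1}) = 2
G(3) = mex({0, 1, 2}) = 3
G(4) = mex({1, 2, 3}) = 0
G(5) = mex({0, 2, 3}) = 1
G(6) = mex({0, 1, 3}) = 2
G(7) = mex({0, 1, 2}) = 3
G(8) = mex({1, 2, 3}) = 0
G(9) = mex({0, 2, 3}) = 1
G(10) = mex({0, 1, 3}) = 2
Observe that G(4)..G(10) = 0, 1, 2, 3, 0, 1, 2 repeats G(0)..G(6) = 0, 1, 2, 3, 0, 1, 2.
For k >= max(S) = 7, G(k) is determined by the previous 7 values G(k-7)..G(k-1); a window of 7 consecutive values has recurred shifted by 4, so by induction G(k + 4) = G(k) for all k >= 0: the sequence is periodic from the start with period 4.
One period: G(0..3) = 0, 1, 2, 3.
75 mod 4 = 3, so G(75) = G(3) = 3.

3


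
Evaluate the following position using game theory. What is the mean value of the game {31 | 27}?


Game = {31 | 27}, a switch {a | b} with numbers a > b.
Its thermograph has left wall a - t and right wall b + t, which meet at t = (a - b)/2, where both equal (a + b)/2. So the mast (mean value) is at (a + b)/2.
Mean = (31 + (27))/2 = 58/2 = 29

29


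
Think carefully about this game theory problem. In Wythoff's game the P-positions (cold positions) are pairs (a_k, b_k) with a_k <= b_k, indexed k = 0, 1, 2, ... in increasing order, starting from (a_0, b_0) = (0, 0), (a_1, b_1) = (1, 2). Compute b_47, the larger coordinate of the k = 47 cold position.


By Wythoff's theorem, a_k = floor(k * phi) and b_k = floor(k * phi^2) = a_k + k, where phi = (1 + sqrt(5))/2 is the golden ratio.
phi = (1 + sqrt(5))/2 = 1.618034
phi^2 = phi + 1 = 2.618034
k = 47
k * phi^2 = 47 * 2.618034 = 123.047597
b_47 = floor(k * phi^2) = 123 (check: a_47 + k = 76 + 47 = 123)

123


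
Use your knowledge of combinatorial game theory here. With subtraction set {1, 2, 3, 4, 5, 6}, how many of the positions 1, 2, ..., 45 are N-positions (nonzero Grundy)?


Subtraction set S = {1, 2, 3, 4, 5, 6}, so G(n) = n mod 7.
G(n) = 0 when n is a multiple of 7.
Multiples of 7 in [1, 45]: 6
N-positions (nonzero Grundy) = 45 - 6 = 39

39


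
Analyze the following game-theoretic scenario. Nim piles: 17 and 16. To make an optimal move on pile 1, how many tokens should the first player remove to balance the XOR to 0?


Piles: 17 and 16
Current XOR: 17 XOR 16 = 1 (non-zero, so this is an N-position).
To make the XOR zero, we need to find a move that balances the piles.
For pile 1 (size 17): target = 17 XOR 1 = 16
We reduce pile 1 from 17 to 16.
Tokens removed: 17 - 16 = 1
Verification: 16 XOR 16 = 0

1


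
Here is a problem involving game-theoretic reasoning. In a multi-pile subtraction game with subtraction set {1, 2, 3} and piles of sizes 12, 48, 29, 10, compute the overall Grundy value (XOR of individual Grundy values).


Subtraction set: {1, 2, 3}
For this subtraction set, G(n) = n mod 4 (period = max + 1 = 4).
Pile 1 (size 12): G(12) = 12 mod 4 = 0
Pile 2 (size 48): G(48) = 48 mod 4 = 0
Pile 3 (size 29): G(29) = 29 mod 4 = 1
Pile 4 (size 10): G(10) = 10 mod 4 = 2
Total Grundy value = XOR of all: 0 XOR 0 XOR 1 XOR 2 = 3

3


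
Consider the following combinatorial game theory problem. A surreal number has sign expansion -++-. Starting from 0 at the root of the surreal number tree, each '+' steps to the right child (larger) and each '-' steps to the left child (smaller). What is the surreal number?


Sign expansion: -++-
Rule: track bounds (lo, hi), initially (-inf, +inf). On '+', the current value becomes lo and we move to the simplest number in (value, hi): value + 1 if hi = +inf, otherwise the midpoint (value + hi)/2. On '-', the current value becomes hi and we move to value - 1 if lo = -inf, otherwise the midpoint (lo + value)/2.
Start at 0.
Step 1: sign = -, move left. Bounds: (-inf, 0). Value = -1
Step 2: sign = +, move right. Bounds: (-1, 0). Value = -1/2
Step 3: sign = +, move right. Bounds: (-1/2, 0). Value = -1/4
Step 4: sign = -, move left. Bounds: (-1/2, -1/4). Value = -3/8
The surreal number with sign expansion -++- is -3/8.

-3/8


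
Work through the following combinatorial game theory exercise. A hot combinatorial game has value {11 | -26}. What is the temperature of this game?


The game is {11 | -26}, a switch {a | b} with numbers a > b.
Cooling {a | b} by t gives {a - t | b + t}, which stops being hot when a - t = b + t, i.e. at t = (a - b)/2. So the temperature of a switch is (a - b)/2.
Temperature = (Left option - Right option) / 2
= (11 - (-26)) / 2
= 37 / 2
= 37/2

37/2
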